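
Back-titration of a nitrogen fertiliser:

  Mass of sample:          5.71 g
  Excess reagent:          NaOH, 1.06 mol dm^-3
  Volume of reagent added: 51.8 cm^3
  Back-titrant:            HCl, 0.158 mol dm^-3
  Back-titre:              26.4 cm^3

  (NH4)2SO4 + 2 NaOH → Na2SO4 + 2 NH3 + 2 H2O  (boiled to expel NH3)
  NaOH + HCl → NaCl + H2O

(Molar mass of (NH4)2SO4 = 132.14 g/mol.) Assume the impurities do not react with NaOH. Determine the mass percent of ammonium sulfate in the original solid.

58.7 %

n(NaOH) added = 0.0518 × 1.06 = 0.0549 mol
n(HCl) used in back-titration = 0.0264 × 0.158 = 4.17 × 10^-3 mol
n(NaOH) left over = 4.17 × 10^-3 mol (1:1 ratio)
n(NaOH) consumed by analyte = 0.0549 − 4.17 × 10^-3 = 0.0507 mol
From the 1:2 ratio, n((NH4)2SO4) = 1/2 × 0.0507 = 0.0254 mol
mass of (NH4)2SO4 = 0.0254 × 132.14 = 3.35 g
% (NH4)2SO4 = 3.35 / 5.71 × 100 = 58.7 %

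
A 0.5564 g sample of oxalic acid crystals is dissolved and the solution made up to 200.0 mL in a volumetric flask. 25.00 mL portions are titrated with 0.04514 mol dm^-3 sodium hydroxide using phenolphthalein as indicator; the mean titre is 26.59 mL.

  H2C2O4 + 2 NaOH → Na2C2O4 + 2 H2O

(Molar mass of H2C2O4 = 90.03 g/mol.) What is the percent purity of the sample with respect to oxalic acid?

n(NaOH) per titration = 0.02659 × 0.04514 = 1.200 × 10^-3 mol
From the 1:2 ratio, n(H2C2O4) in each aliquot = 1/2 × 1.200 × 10^-3 = 6.001 × 10^-4 mol
n(H2C2O4) in the whole flask = 6.001 × 10^-4 × 200.0/25.00 = 4.801 × 10^-3 mol
mass of H2C2O4 = 4.801 × 10^-3 × 90.03 = 0.4322 g
% H2C2O4 = 0.4322 / 0.5564 × 100 = 77.69 %

77.69 %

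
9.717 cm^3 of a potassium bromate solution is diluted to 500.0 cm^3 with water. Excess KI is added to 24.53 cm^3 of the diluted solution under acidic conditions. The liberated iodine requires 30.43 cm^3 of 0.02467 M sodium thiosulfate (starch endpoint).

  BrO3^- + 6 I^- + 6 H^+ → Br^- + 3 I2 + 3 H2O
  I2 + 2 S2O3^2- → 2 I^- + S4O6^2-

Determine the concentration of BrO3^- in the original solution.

0.2625 M

n(S2O3^2-) = 0.03043 × 0.02467 = 7.507 × 10^-4 mol
n(I2) = n(S2O3^2-)/2 = 3.754 × 10^-4 mol
From the 1:3 ratio, n(BrO3^-) in the aliquot = 1/3 × 3.754 × 10^-4 = 1.251 × 10^-4 mol
[BrO3^-]_dilute = 1.251 × 10^-4 / 0.02453 = 0.005101 mol/L
[BrO3^-]_original = 0.005101 × 500.0/9.717 = 0.2625 mol/L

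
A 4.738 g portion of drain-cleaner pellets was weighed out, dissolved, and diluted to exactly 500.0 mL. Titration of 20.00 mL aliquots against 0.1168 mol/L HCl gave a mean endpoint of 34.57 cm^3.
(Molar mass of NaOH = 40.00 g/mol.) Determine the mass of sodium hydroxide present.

4.038 g

NaOH + HCl → NaCl + H2O
n(HCl) per titration = 0.03457 × 0.1168 = 4.038 × 10^-3 mol
n(NaOH) in each aliquot = 4.038 × 10^-3 mol (1:1 ratio)
n(NaOH) in the whole flask = 4.038 × 10^-3 × 500.0/20.00 = 0.1009 mol
mass of NaOH = 0.1009 × 40.00 = 4.038 g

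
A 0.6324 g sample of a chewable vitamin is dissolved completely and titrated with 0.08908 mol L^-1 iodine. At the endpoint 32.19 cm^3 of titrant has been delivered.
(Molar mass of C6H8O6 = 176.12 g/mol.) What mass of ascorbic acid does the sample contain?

C6H8O6 + I2 → C6H6O6 + 2 HI
n(I2) = 0.03219 L × 0.08908 mol/L = 2.867 × 10^-3 mol
n(C6H8O6) = 2.867 × 10^-3 mol (1:1 ratio)
mass of C6H8O6 = 2.867 × 10^-3 × 176.12 g/mol = 0.5050 g

0.5050 g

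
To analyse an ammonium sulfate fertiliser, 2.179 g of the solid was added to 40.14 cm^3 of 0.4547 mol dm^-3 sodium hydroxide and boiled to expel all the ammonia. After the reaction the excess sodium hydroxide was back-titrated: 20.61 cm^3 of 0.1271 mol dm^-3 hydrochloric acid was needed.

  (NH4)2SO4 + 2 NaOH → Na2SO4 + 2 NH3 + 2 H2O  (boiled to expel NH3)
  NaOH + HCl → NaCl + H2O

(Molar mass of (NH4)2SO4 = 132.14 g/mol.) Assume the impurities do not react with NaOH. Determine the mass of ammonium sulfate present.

1.033 g

n(NaOH) added = 0.04014 × 0.4547 = 0.01825 mol
n(HCl) used in back-titration = 0.02061 × 0.1271 = 2.620 × 10^-3 mol
n(NaOH) left over = 2.620 × 10^-3 mol (1:1 ratio)
n(NaOH) consumed by analyte = 0.01825 − 2.620 × 10^-3 = 0.01563 mol
From the 1:2 ratio, n((NH4)2SO4) = 1/2 × 0.01563 = 7.816 × 10^-3 mol
mass of (NH4)2SO4 = 7.816 × 10^-3 × 132.14 = 1.033 g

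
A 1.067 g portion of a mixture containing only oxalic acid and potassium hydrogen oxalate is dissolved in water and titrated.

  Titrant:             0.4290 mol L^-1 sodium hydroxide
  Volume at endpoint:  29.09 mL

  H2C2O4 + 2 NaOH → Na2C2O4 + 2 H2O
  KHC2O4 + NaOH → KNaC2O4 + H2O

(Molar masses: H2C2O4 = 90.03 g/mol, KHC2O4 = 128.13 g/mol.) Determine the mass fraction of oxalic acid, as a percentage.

n(NaOH) = 0.02909 × 0.4290 = 0.01248 mol
Let x = n(H2C2O4), y = n(KHC2O4).
Titrant: 2x + 1y = 0.01248;  mass: 90.03x + 128.13y = 1.067
Solving, x = 3.200 × 10^-3 mol, y = 6.079 × 10^-3 mol
mass of H2C2O4 = 3.200 × 10^-3 × 90.03 = 0.2881 g
% H2C2O4 = 0.2881 / 1.067 × 100 = 27.00 %

27.00 %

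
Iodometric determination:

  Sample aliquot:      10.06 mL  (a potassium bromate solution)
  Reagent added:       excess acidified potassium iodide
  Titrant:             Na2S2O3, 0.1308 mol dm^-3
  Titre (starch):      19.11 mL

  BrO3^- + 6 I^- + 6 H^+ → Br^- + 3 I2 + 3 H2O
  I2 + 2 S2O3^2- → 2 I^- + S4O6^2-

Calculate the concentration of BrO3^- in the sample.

0.04141 mol/L

n(S2O3^2-) = 0.01911 × 0.1308 = 2.500 × 10^-3 mol
n(I2) = n(S2O3^2-)/2 = 1.250 × 10^-3 mol
From the 1:3 ratio, n(BrO3^-) in the aliquot = 1/3 × 1.250 × 10^-3 = 4.166 × 10^-4 mol
[BrO3^-] = 4.166 × 10^-4 / 0.01006 = 0.04141 mol/L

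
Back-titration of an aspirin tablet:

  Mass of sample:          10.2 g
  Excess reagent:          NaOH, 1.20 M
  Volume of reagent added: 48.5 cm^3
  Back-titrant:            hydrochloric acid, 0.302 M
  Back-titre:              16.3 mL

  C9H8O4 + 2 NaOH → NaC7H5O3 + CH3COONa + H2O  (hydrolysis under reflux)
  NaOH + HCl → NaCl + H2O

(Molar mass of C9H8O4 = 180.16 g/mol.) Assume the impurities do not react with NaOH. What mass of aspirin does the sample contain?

4.80 g

n(NaOH) added = 0.0485 × 1.20 = 0.0582 mol
n(HCl) used in back-titration = 0.0163 × 0.302 = 4.92 × 10^-3 mol
n(NaOH) left over = 4.92 × 10^-3 mol (1:1 ratio)
n(NaOH) consumed by analyte = 0.0582 − 4.92 × 10^-3 = 0.0533 mol
From the 1:2 ratio, n(C9H8O4) = 1/2 × 0.0533 = 0.0266 mol
mass of C9H8O4 = 0.0266 × 180.16 = 4.80 g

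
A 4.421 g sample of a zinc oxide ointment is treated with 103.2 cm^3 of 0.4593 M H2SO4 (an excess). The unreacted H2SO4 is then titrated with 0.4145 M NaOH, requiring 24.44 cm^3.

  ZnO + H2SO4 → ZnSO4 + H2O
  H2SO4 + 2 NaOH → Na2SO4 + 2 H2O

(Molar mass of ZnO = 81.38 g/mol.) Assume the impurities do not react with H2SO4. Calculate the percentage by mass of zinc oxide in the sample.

n(H2SO4) added = 0.1032 × 0.4593 = 0.04740 mol
n(NaOH) used in back-titration = 0.02444 × 0.4145 = 0.01013 mol
From the 1:2 ratio, n(H2SO4) left over = 1/2 × 0.01013 = 5.065 × 10^-3 mol
n(H2SO4) consumed by analyte = 0.04740 − 5.065 × 10^-3 = 0.04233 mol
n(ZnO) = 0.04233 mol (1:1 ratio)
mass of ZnO = 0.04233 × 81.38 = 3.445 g
% ZnO = 3.445 / 4.421 × 100 = 77.93 %

77.93 %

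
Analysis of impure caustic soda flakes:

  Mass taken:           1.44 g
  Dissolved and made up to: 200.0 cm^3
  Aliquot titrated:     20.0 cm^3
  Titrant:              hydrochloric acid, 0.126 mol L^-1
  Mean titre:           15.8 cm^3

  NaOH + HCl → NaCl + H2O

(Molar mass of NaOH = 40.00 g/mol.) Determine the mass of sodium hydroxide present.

n(HCl) per titration = 0.0158 × 0.126 = 1.99 × 10^-3 mol
n(NaOH) in each aliquot = 1.99 × 10^-3 mol (1:1 ratio)
n(NaOH) in the whole flask = 1.99 × 10^-3 × 200.0/20.0 = 0.0199 mol
mass of NaOH = 0.0199 × 40.00 = 0.796 g

0.796 g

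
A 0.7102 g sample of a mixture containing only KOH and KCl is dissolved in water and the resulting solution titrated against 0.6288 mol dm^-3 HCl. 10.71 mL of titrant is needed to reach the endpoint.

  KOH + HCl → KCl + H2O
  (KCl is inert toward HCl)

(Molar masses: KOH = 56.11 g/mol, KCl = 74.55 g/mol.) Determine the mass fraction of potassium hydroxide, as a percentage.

53.21 %

n(HCl) = 0.01071 × 0.6288 = 6.734 × 10^-3 mol
Let x = n(KOH), y = n(KCl).
Titrant: 1x = 6.734 × 10^-3;  mass: 56.11x + 74.55y = 0.7102
Solving, x = 6.734 × 10^-3 mol, y = 4.458 × 10^-3 mol
mass of KOH = 6.734 × 10^-3 × 56.11 = 0.3779 g
% KOH = 0.3779 / 0.7102 × 100 = 53.21 %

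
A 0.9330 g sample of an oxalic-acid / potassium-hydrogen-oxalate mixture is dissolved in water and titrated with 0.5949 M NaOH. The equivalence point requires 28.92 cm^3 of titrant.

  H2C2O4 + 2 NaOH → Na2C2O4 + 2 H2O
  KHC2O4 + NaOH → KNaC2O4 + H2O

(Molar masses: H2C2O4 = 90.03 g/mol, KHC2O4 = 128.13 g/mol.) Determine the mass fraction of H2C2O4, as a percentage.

n(NaOH) = 0.02892 × 0.5949 = 0.01720 mol
Let x = n(H2C2O4), y = n(KHC2O4).
Titrant: 2x + 1y = 0.01720;  mass: 90.03x + 128.13y = 0.9330
Solving, x = 7.649 × 10^-3 mol, y = 1.907 × 10^-3 mol
mass of H2C2O4 = 7.649 × 10^-3 × 90.03 = 0.6886 g
% H2C2O4 = 0.6886 / 0.9330 × 100 = 73.80 %

73.80 %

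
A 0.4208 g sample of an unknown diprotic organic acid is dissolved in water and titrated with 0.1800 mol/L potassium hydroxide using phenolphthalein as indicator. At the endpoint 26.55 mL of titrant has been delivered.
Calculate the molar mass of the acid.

176.1 g/mol

n(KOH) = 0.02655 L × 0.1800 mol/L = 4.779 × 10^-3 mol
From the 1:2 ratio, n(H2A) = 1/2 × 4.779 × 10^-3 = 2.389 × 10^-3 mol
M = m / n = 0.4208 g / 2.389 × 10^-3 mol = 176.1 g/mol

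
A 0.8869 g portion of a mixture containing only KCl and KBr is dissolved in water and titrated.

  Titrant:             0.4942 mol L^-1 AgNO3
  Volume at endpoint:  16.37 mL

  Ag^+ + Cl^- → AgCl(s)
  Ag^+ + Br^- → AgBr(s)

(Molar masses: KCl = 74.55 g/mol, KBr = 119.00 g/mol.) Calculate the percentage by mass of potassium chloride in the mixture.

n(AgNO3) = 0.01637 × 0.4942 = 8.090 × 10^-3 mol
Let x = n(KCl), y = n(KBr).
Titrant: 1x + 1y = 8.090 × 10^-3;  mass: 74.55x + 119.00y = 0.8869
Solving, x = 1.706 × 10^-3 mol, y = 6.384 × 10^-3 mol
mass of KCl = 1.706 × 10^-3 × 74.55 = 0.1272 g
% KCl = 0.1272 / 0.8869 × 100 = 14.34 %

14.34 %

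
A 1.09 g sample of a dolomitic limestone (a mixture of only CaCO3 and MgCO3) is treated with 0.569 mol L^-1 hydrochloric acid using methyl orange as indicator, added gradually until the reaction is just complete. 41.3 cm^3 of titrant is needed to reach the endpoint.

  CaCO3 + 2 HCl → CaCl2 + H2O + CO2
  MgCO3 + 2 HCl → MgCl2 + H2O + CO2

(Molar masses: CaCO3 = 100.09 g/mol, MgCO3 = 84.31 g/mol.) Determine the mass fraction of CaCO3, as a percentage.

n(HCl) = 0.0413 × 0.569 = 0.0235 mol
Let x = n(CaCO3), y = n(MgCO3).
Titrant: 2x + 2y = 0.0235;  mass: 100.09x + 84.31y = 1.09
Solving, x = 6.30 × 10^-3 mol, y = 5.45 × 10^-3 mol
mass of CaCO3 = 6.30 × 10^-3 × 100.09 = 0.630 g
% CaCO3 = 0.630 / 1.09 × 100 = 57.8 %

57.8 %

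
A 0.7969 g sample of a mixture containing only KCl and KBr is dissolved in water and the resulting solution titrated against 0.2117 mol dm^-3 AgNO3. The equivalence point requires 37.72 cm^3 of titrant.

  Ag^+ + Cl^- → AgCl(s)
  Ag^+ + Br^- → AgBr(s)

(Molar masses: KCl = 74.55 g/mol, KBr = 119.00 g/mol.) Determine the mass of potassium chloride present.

n(AgNO3) = 0.03772 × 0.2117 = 7.985 × 10^-3 mol
Let x = n(KCl), y = n(KBr).
Titrant: 1x + 1y = 7.985 × 10^-3;  mass: 74.55x + 119.00y = 0.7969
Solving, x = 3.450 × 10^-3 mol, y = 4.535 × 10^-3 mol
mass of KCl = 3.450 × 10^-3 × 74.55 = 0.2572 g

0.2572 g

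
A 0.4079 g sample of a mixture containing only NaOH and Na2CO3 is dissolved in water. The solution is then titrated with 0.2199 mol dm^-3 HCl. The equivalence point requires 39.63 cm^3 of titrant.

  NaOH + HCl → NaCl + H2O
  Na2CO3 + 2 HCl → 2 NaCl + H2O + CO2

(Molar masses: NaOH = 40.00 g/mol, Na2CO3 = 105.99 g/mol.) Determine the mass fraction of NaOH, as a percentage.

n(HCl) = 0.03963 × 0.2199 = 8.715 × 10^-3 mol
Let x = n(NaOH), y = n(Na2CO3).
Titrant: 1x + 2y = 8.715 × 10^-3;  mass: 40.00x + 105.99y = 0.4079
Solving, x = 4.150 × 10^-3 mol, y = 2.282 × 10^-3 mol
mass of NaOH = 4.150 × 10^-3 × 40.00 = 0.1660 g
% NaOH = 0.1660 / 0.4079 × 100 = 40.70 %

40.70 %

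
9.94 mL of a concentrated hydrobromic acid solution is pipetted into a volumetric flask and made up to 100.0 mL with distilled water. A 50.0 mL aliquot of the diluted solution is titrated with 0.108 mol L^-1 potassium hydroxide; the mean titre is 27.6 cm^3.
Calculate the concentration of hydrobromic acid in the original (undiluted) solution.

HBr + KOH → KBr + H2O
n(KOH) = 0.0276 × 0.108 = 2.98 × 10^-3 mol
n(HBr) in the aliquot = 2.98 × 10^-3 mol (1:1 ratio)
[HBr]_dilute = 2.98 × 10^-3 / 0.0500 = 0.0596 mol/L
Dilution factor = 100.0 / 9.94 = 10.06
[HBr]_stock = 0.0596 × 10.06 = 0.600 mol/L

0.600 mol/L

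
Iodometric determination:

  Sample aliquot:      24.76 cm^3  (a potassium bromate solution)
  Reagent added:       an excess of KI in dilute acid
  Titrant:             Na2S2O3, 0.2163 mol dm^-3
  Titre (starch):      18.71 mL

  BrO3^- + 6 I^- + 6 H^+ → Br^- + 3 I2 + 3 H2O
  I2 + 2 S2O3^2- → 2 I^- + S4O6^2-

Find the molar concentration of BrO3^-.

n(S2O3^2-) = 0.01871 × 0.2163 = 4.047 × 10^-3 mol
n(I2) = n(S2O3^2-)/2 = 2.023 × 10^-3 mol
From the 1:3 ratio, n(BrO3^-) in the aliquot = 1/3 × 2.023 × 10^-3 = 6.745 × 10^-4 mol
[BrO3^-] = 6.745 × 10^-4 / 0.02476 = 0.02724 mol/L

0.02724 mol/L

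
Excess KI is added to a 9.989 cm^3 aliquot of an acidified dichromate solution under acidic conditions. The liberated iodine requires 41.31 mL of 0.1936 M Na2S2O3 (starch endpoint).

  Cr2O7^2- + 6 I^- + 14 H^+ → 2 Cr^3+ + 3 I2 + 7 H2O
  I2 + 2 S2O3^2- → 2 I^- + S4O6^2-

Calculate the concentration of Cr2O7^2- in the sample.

0.1334 M

n(S2O3^2-) = 0.04131 × 0.1936 = 7.998 × 10^-3 mol
n(I2) = n(S2O3^2-)/2 = 3.999 × 10^-3 mol
From the 1:3 ratio, n(Cr2O7^2-) in the aliquot = 1/3 × 3.999 × 10^-3 = 1.333 × 10^-3 mol
[Cr2O7^2-] = 1.333 × 10^-3 / 0.009989 = 0.1334 mol/L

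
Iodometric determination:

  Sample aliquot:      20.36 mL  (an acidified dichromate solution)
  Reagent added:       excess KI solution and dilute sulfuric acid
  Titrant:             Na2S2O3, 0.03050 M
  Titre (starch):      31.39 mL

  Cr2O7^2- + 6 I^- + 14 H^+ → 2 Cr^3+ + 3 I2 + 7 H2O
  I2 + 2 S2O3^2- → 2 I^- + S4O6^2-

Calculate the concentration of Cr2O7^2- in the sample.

n(S2O3^2-) = 0.03139 × 0.03050 = 9.574 × 10^-4 mol
n(I2) = n(S2O3^2-)/2 = 4.787 × 10^-4 mol
From the 1:3 ratio, n(Cr2O7^2-) in the aliquot = 1/3 × 4.787 × 10^-4 = 1.596 × 10^-4 mol
[Cr2O7^2-] = 1.596 × 10^-4 / 0.02036 = 0.007837 mol/L

0.007837 M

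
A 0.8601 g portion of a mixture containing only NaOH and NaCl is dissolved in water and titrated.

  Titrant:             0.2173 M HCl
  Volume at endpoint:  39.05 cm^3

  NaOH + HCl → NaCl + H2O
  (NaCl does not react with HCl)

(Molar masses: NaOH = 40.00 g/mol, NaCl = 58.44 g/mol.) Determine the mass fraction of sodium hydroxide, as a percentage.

n(HCl) = 0.03905 × 0.2173 = 8.486 × 10^-3 mol
Let x = n(NaOH), y = n(NaCl).
Titrant: 1x = 8.486 × 10^-3;  mass: 40.00x + 58.44y = 0.8601
Solving, x = 8.486 × 10^-3 mol, y = 8.910 × 10^-3 mol
mass of NaOH = 8.486 × 10^-3 × 40.00 = 0.3394 g
% NaOH = 0.3394 / 0.8601 × 100 = 39.46 %

39.46 %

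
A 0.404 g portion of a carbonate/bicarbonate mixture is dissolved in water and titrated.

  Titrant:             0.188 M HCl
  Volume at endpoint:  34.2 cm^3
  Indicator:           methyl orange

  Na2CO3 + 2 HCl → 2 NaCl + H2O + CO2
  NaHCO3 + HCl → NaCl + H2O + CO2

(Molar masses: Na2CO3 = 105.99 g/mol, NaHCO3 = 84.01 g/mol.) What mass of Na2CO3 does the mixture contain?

0.233 g

n(HCl) = 0.0342 × 0.188 = 6.43 × 10^-3 mol
Let x = n(Na2CO3), y = n(NaHCO3).
Titrant: 2x + 1y = 6.43 × 10^-3;  mass: 105.99x + 84.01y = 0.404
Solving, x = 2.19 × 10^-3 mol, y = 2.04 × 10^-3 mol
mass of Na2CO3 = 2.19 × 10^-3 × 105.99 = 0.233 g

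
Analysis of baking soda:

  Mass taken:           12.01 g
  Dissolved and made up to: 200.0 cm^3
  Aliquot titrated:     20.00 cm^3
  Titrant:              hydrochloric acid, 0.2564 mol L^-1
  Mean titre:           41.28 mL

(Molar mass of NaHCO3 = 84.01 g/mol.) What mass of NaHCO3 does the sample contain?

8.892 g

NaHCO3 + HCl → NaCl + H2O + CO2
n(HCl) per titration = 0.04128 × 0.2564 = 0.01058 mol
n(NaHCO3) in each aliquot = 0.01058 mol (1:1 ratio)
n(NaHCO3) in the whole flask = 0.01058 × 200.0/20.00 = 0.1058 mol
mass of NaHCO3 = 0.1058 × 84.01 = 8.892 g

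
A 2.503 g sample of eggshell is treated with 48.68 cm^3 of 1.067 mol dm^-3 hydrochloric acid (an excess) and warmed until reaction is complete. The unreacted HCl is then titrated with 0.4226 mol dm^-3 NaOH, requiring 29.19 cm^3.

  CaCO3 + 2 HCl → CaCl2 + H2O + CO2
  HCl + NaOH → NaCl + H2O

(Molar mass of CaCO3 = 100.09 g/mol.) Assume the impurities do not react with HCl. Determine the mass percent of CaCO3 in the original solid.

79.19 %

n(HCl) added = 0.04868 × 1.067 = 0.05194 mol
n(NaOH) used in back-titration = 0.02919 × 0.4226 = 0.01234 mol
n(HCl) left over = 0.01234 mol (1:1 ratio)
n(HCl) consumed by analyte = 0.05194 − 0.01234 = 0.03961 mol
From the 1:2 ratio, n(CaCO3) = 1/2 × 0.03961 = 0.01980 mol
mass of CaCO3 = 0.01980 × 100.09 = 1.982 g
% CaCO3 = 1.982 / 2.503 × 100 = 79.19 %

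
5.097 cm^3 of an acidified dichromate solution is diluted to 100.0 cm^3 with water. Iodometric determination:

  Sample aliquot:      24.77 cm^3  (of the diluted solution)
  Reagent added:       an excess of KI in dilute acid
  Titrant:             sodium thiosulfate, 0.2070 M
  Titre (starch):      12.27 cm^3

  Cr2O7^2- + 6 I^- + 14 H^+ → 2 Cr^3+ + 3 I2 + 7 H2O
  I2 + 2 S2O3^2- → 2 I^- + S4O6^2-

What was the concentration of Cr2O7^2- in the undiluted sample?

n(S2O3^2-) = 0.01227 × 0.2070 = 2.540 × 10^-3 mol
n(I2) = n(S2O3^2-)/2 = 1.270 × 10^-3 mol
From the 1:3 ratio, n(Cr2O7^2-) in the aliquot = 1/3 × 1.270 × 10^-3 = 4.233 × 10^-4 mol
[Cr2O7^2-]_dilute = 4.233 × 10^-4 / 0.02477 = 0.01709 mol/L
[Cr2O7^2-]_original = 0.01709 × 100.0/5.097 = 0.3353 mol/L

0.3353 M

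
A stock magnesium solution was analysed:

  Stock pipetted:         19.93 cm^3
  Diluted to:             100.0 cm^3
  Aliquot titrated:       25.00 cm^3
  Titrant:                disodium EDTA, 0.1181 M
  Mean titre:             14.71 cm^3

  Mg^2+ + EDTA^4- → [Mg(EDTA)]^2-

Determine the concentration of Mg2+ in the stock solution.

n(EDTA) = 0.01471 × 0.1181 = 1.737 × 10^-3 mol
n(Mg2+) in the aliquot = 1.737 × 10^-3 mol (1:1 ratio)
[Mg2+]_dilute = 1.737 × 10^-3 / 0.02500 = 0.06949 mol/L
Dilution factor = 100.0 / 19.93 = 5.018
[Mg2+]_stock = 0.06949 × 5.018 = 0.3487 mol/L

0.3487 M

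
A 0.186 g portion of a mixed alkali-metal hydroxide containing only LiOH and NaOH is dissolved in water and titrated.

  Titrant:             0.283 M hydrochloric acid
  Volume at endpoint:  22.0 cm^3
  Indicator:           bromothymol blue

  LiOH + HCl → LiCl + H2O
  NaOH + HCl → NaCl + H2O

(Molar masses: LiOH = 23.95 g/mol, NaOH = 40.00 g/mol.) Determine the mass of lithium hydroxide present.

n(HCl) = 0.0220 × 0.283 = 6.23 × 10^-3 mol
Let x = n(LiOH), y = n(NaOH).
Titrant: 1x + 1y = 6.23 × 10^-3;  mass: 23.95x + 40.00y = 0.186
Solving, x = 3.93 × 10^-3 mol, y = 2.30 × 10^-3 mol
mass of LiOH = 3.93 × 10^-3 × 23.95 = 0.0941 g

0.0941 g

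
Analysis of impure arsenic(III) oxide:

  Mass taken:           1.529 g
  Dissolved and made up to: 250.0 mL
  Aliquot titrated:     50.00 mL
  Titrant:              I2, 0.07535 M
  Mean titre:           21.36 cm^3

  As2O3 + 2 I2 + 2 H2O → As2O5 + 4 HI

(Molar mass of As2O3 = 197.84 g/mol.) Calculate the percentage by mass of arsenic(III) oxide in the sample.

n(I2) per titration = 0.02136 × 0.07535 = 1.609 × 10^-3 mol
From the 1:2 ratio, n(As2O3) in each aliquot = 1/2 × 1.609 × 10^-3 = 8.047 × 10^-4 mol
n(As2O3) in the whole flask = 8.047 × 10^-4 × 250.0/50.00 = 4.024 × 10^-3 mol
mass of As2O3 = 4.024 × 10^-3 × 197.84 = 0.7960 g
% As2O3 = 0.7960 / 1.529 × 100 = 52.06 %

52.06 %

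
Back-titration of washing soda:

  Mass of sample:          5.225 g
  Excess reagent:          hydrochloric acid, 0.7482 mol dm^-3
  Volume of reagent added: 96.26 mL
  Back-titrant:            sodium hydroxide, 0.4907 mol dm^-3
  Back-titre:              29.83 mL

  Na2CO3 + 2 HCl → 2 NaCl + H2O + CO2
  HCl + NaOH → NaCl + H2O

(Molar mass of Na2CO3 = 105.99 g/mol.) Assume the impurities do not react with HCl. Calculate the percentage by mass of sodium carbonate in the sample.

n(HCl) added = 0.09626 × 0.7482 = 0.07202 mol
n(NaOH) used in back-titration = 0.02983 × 0.4907 = 0.01464 mol
n(HCl) left over = 0.01464 mol (1:1 ratio)
n(HCl) consumed by analyte = 0.07202 − 0.01464 = 0.05738 mol
From the 1:2 ratio, n(Na2CO3) = 1/2 × 0.05738 = 0.02869 mol
mass of Na2CO3 = 0.02869 × 105.99 = 3.041 g
% Na2CO3 = 3.041 / 5.225 × 100 = 58.20 %

58.20 %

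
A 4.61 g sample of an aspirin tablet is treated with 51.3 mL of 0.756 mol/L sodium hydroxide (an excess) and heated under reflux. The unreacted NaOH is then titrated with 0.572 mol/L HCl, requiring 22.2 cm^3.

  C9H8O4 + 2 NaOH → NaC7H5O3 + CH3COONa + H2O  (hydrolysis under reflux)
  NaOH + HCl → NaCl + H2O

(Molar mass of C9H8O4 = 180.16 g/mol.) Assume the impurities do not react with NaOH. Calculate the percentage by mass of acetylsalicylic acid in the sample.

51.0 %

n(NaOH) added = 0.0513 × 0.756 = 0.0388 mol
n(HCl) used in back-titration = 0.0222 × 0.572 = 0.0127 mol
n(NaOH) left over = 0.0127 mol (1:1 ratio)
n(NaOH) consumed by analyte = 0.0388 − 0.0127 = 0.0261 mol
From the 1:2 ratio, n(C9H8O4) = 1/2 × 0.0261 = 0.0130 mol
mass of C9H8O4 = 0.0130 × 180.16 = 2.35 g
% C9H8O4 = 2.35 / 4.61 × 100 = 51.0 %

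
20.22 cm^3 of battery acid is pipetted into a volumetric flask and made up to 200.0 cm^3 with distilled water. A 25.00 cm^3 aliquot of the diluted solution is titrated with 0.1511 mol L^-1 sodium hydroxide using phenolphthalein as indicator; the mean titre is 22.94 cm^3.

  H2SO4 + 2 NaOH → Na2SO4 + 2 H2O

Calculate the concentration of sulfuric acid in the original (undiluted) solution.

n(NaOH) = 0.02294 × 0.1511 = 3.466 × 10^-3 mol
From the 1:2 ratio, n(H2SO4) in the aliquot = 1/2 × 3.466 × 10^-3 = 1.733 × 10^-3 mol
[H2SO4]_dilute = 1.733 × 10^-3 / 0.02500 = 0.06932 mol/L
Dilution factor = 200.0 / 20.22 = 9.891
[H2SO4]_stock = 0.06932 × 9.891 = 0.6857 mol/L

0.6857 mol/L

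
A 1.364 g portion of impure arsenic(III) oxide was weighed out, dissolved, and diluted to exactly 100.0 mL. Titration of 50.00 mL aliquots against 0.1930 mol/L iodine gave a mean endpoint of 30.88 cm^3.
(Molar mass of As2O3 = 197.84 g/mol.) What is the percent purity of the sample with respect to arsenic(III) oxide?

As2O3 + 2 I2 + 2 H2O → As2O5 + 4 HI
n(I2) per titration = 0.03088 × 0.1930 = 5.960 × 10^-3 mol
From the 1:2 ratio, n(As2O3) in each aliquot = 1/2 × 5.960 × 10^-3 = 2.980 × 10^-3 mol
n(As2O3) in the whole flask = 2.980 × 10^-3 × 100.0/50.00 = 5.960 × 10^-3 mol
mass of As2O3 = 5.960 × 10^-3 × 197.84 = 1.179 g
% As2O3 = 1.179 / 1.364 × 100 = 86.44 %

86.44 %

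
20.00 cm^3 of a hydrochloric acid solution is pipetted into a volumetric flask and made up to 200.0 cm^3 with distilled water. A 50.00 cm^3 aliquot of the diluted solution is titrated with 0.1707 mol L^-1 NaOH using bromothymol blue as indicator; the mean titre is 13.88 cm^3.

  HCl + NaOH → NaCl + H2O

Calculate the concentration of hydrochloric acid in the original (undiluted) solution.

n(NaOH) = 0.01388 × 0.1707 = 2.369 × 10^-3 mol
n(HCl) in the aliquot = 2.369 × 10^-3 mol (1:1 ratio)
[HCl]_dilute = 2.369 × 10^-3 / 0.05000 = 0.04739 mol/L
Dilution factor = 200.0 / 20.00 = 10.00
[HCl]_stock = 0.04739 × 10.00 = 0.4739 mol/L

0.4739 mol/L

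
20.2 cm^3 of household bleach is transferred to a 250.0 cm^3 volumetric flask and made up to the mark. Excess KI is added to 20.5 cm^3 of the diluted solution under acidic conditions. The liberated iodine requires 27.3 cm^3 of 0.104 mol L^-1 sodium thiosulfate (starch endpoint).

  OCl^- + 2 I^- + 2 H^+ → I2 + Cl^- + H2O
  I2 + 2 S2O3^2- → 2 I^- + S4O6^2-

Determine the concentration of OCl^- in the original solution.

0.857 mol/L

n(S2O3^2-) = 0.0273 × 0.104 = 2.84 × 10^-3 mol
n(I2) = n(S2O3^2-)/2 = 1.42 × 10^-3 mol
n(OCl^-) in the aliquot = 1.42 × 10^-3 mol (1:1 ratio)
[OCl^-]_dilute = 1.42 × 10^-3 / 0.0205 = 0.0692 mol/L
[OCl^-]_original = 0.0692 × 250.0/20.2 = 0.857 mol/L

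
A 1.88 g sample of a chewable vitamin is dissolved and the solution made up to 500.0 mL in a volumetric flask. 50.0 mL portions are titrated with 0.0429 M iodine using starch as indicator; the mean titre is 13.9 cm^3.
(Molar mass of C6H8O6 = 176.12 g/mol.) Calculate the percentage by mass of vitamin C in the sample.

55.9 %

C6H8O6 + I2 → C6H6O6 + 2 HI
n(I2) per titration = 0.0139 × 0.0429 = 5.96 × 10^-4 mol
n(C6H8O6) in each aliquot = 5.96 × 10^-4 mol (1:1 ratio)
n(C6H8O6) in the whole flask = 5.96 × 10^-4 × 500.0/50.0 = 5.96 × 10^-3 mol
mass of C6H8O6 = 5.96 × 10^-3 × 176.12 = 1.05 g
% C6H8O6 = 1.05 / 1.88 × 100 = 55.9 %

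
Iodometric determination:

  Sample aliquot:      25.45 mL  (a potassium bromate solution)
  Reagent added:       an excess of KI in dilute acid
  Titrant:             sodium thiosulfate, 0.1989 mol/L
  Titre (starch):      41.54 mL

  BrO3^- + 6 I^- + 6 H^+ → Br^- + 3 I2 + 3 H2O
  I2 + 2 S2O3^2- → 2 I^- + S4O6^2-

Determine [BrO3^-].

0.05411 mol/L

n(S2O3^2-) = 0.04154 × 0.1989 = 8.262 × 10^-3 mol
n(I2) = n(S2O3^2-)/2 = 4.131 × 10^-3 mol
From the 1:3 ratio, n(BrO3^-) in the aliquot = 1/3 × 4.131 × 10^-3 = 1.377 × 10^-3 mol
[BrO3^-] = 1.377 × 10^-3 / 0.02545 = 0.05411 mol/L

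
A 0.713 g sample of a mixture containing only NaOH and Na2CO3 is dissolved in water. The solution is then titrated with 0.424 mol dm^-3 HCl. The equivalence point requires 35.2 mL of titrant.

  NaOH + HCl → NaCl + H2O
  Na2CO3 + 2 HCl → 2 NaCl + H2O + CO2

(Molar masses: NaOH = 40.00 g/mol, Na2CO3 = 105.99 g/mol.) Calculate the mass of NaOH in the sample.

0.240 g

n(HCl) = 0.0352 × 0.424 = 0.0149 mol
Let x = n(NaOH), y = n(Na2CO3).
Titrant: 1x + 2y = 0.0149;  mass: 40.00x + 105.99y = 0.713
Solving, x = 6.00 × 10^-3 mol, y = 4.46 × 10^-3 mol
mass of NaOH = 6.00 × 10^-3 × 40.00 = 0.240 g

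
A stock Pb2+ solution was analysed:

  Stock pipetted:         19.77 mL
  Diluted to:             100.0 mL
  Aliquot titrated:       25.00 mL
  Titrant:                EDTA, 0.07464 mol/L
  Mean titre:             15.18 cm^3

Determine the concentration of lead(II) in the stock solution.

0.2292 mol/L

Pb^2+ + EDTA^4- → [Pb(EDTA)]^2-
n(EDTA) = 0.01518 × 0.07464 = 1.133 × 10^-3 mol
n(Pb2+) in the aliquot = 1.133 × 10^-3 mol (1:1 ratio)
[Pb2+]_dilute = 1.133 × 10^-3 / 0.02500 = 0.04532 mol/L
Dilution factor = 100.0 / 19.77 = 5.058
[Pb2+]_stock = 0.04532 × 5.058 = 0.2292 mol/L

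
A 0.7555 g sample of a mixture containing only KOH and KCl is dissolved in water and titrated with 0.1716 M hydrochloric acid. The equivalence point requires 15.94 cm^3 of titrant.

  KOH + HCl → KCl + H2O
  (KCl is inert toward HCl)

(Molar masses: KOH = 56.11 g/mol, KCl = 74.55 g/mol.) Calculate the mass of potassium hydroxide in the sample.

n(HCl) = 0.01594 × 0.1716 = 2.735 × 10^-3 mol
Let x = n(KOH), y = n(KCl).
Titrant: 1x = 2.735 × 10^-3;  mass: 56.11x + 74.55y = 0.7555
Solving, x = 2.735 × 10^-3 mol, y = 8.075 × 10^-3 mol
mass of KOH = 2.735 × 10^-3 × 56.11 = 0.1535 g

0.1535 g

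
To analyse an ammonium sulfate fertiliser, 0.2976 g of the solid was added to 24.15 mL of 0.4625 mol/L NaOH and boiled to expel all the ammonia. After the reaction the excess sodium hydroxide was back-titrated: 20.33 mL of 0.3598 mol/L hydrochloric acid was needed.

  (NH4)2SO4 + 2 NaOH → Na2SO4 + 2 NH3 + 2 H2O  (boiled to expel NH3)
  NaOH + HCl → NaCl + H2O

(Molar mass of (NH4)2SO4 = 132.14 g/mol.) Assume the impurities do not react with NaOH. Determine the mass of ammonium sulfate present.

0.2547 g

n(NaOH) added = 0.02415 × 0.4625 = 0.01117 mol
n(HCl) used in back-titration = 0.02033 × 0.3598 = 7.315 × 10^-3 mol
n(NaOH) left over = 7.315 × 10^-3 mol (1:1 ratio)
n(NaOH) consumed by analyte = 0.01117 − 7.315 × 10^-3 = 3.855 × 10^-3 mol
From the 1:2 ratio, n((NH4)2SO4) = 1/2 × 3.855 × 10^-3 = 1.927 × 10^-3 mol
mass of (NH4)2SO4 = 1.927 × 10^-3 × 132.14 = 0.2547 g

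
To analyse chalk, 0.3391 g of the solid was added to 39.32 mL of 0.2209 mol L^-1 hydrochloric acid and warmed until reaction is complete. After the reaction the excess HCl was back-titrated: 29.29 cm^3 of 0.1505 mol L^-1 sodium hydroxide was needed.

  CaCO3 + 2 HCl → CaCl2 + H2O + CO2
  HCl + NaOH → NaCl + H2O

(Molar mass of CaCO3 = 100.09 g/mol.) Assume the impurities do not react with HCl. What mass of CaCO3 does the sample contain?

0.2141 g

n(HCl) added = 0.03932 × 0.2209 = 8.686 × 10^-3 mol
n(NaOH) used in back-titration = 0.02929 × 0.1505 = 4.408 × 10^-3 mol
n(HCl) left over = 4.408 × 10^-3 mol (1:1 ratio)
n(HCl) consumed by analyte = 8.686 × 10^-3 − 4.408 × 10^-3 = 4.278 × 10^-3 mol
From the 1:2 ratio, n(CaCO3) = 1/2 × 4.278 × 10^-3 = 2.139 × 10^-3 mol
mass of CaCO3 = 2.139 × 10^-3 × 100.09 = 0.2141 g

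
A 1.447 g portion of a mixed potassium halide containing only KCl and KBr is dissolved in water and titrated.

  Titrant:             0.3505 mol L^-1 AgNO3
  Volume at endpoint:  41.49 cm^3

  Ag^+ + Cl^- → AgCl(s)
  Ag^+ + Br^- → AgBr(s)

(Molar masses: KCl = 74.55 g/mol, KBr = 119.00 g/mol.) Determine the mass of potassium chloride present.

n(AgNO3) = 0.04149 × 0.3505 = 0.01454 mol
Let x = n(KCl), y = n(KBr).
Titrant: 1x + 1y = 0.01454;  mass: 74.55x + 119.00y = 1.447
Solving, x = 6.379 × 10^-3 mol, y = 8.164 × 10^-3 mol
mass of KCl = 6.379 × 10^-3 × 74.55 = 0.4755 g

0.4755 g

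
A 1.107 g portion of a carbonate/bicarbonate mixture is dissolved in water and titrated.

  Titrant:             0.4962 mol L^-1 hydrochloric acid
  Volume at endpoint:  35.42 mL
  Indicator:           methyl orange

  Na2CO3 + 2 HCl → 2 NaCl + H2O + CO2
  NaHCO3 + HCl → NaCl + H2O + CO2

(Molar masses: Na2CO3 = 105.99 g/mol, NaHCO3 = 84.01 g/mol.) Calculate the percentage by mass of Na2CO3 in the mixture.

57.03 %

n(HCl) = 0.03542 × 0.4962 = 0.01758 mol
Let x = n(Na2CO3), y = n(NaHCO3).
Titrant: 2x + 1y = 0.01758;  mass: 105.99x + 84.01y = 1.107
Solving, x = 5.957 × 10^-3 mol, y = 5.662 × 10^-3 mol
mass of Na2CO3 = 5.957 × 10^-3 × 105.99 = 0.6314 g
% Na2CO3 = 0.6314 / 1.107 × 100 = 57.03 %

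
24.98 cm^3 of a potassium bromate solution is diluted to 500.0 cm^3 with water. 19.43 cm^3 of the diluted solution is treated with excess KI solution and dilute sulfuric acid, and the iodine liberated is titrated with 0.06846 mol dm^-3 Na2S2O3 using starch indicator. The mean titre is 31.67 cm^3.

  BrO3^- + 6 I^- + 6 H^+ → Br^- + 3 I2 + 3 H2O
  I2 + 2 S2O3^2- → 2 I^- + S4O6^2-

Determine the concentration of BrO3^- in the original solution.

0.3723 mol/L

n(S2O3^2-) = 0.03167 × 0.06846 = 2.168 × 10^-3 mol
n(I2) = n(S2O3^2-)/2 = 1.084 × 10^-3 mol
From the 1:3 ratio, n(BrO3^-) in the aliquot = 1/3 × 1.084 × 10^-3 = 3.614 × 10^-4 mol
[BrO3^-]_dilute = 3.614 × 10^-4 / 0.01943 = 0.01860 mol/L
[BrO3^-]_original = 0.01860 × 500.0/24.98 = 0.3723 mol/L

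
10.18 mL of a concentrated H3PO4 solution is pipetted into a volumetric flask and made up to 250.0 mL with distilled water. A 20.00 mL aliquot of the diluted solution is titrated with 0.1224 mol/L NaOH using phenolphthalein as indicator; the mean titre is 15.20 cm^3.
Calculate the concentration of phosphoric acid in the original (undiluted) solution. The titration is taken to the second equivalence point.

H3PO4 + 2 NaOH → Na2HPO4 + 2 H2O
n(NaOH) = 0.01520 × 0.1224 = 1.860 × 10^-3 mol
From the 1:2 ratio, n(H3PO4) in the aliquot = 1/2 × 1.860 × 10^-3 = 9.302 × 10^-4 mol
[H3PO4]_dilute = 9.302 × 10^-4 / 0.02000 = 0.04651 mol/L
Dilution factor = 250.0 / 10.18 = 24.56
[H3PO4]_stock = 0.04651 × 24.56 = 1.142 mol/L

1.142 mol/L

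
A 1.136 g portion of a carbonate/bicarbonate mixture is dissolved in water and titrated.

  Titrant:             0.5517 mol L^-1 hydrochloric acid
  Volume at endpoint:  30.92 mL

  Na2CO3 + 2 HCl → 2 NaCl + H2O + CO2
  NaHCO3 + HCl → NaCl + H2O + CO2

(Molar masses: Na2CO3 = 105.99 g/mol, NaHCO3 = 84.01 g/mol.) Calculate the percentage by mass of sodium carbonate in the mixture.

n(HCl) = 0.03092 × 0.5517 = 0.01706 mol
Let x = n(Na2CO3), y = n(NaHCO3).
Titrant: 2x + 1y = 0.01706;  mass: 105.99x + 84.01y = 1.136
Solving, x = 4.789 × 10^-3 mol, y = 7.480 × 10^-3 mol
mass of Na2CO3 = 4.789 × 10^-3 × 105.99 = 0.5076 g
% Na2CO3 = 0.5076 / 1.136 × 100 = 44.69 %

44.69 %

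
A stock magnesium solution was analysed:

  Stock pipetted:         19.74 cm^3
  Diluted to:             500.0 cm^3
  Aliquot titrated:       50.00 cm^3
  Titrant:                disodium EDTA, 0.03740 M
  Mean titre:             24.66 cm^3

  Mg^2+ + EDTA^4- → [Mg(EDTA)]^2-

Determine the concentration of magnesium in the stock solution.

n(EDTA) = 0.02466 × 0.03740 = 9.223 × 10^-4 mol
n(Mg2+) in the aliquot = 9.223 × 10^-4 mol (1:1 ratio)
[Mg2+]_dilute = 9.223 × 10^-4 / 0.05000 = 0.01845 mol/L
Dilution factor = 500.0 / 19.74 = 25.33
[Mg2+]_stock = 0.01845 × 25.33 = 0.4672 mol/L

0.4672 M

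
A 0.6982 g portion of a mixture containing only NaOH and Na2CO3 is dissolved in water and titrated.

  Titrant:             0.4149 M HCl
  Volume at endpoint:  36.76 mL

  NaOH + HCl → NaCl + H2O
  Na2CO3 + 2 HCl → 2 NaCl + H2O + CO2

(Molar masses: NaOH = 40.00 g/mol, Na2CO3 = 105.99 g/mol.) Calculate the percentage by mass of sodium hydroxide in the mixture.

n(HCl) = 0.03676 × 0.4149 = 0.01525 mol
Let x = n(NaOH), y = n(Na2CO3).
Titrant: 1x + 2y = 0.01525;  mass: 40.00x + 105.99y = 0.6982
Solving, x = 8.470 × 10^-3 mol, y = 3.391 × 10^-3 mol
mass of NaOH = 8.470 × 10^-3 × 40.00 = 0.3388 g
% NaOH = 0.3388 / 0.6982 × 100 = 48.52 %

48.52 %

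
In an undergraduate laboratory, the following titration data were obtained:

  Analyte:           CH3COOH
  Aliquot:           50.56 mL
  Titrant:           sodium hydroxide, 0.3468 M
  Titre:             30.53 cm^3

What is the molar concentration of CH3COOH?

0.2094 M

CH3COOH + NaOH → CH3COONa + H2O
n(NaOH) = 0.03053 L × 0.3468 mol/L = 0.01059 mol
n(CH3COOH) = 0.01059 mol (1:1 mole ratio)
[CH3COOH] = 0.01059 mol / 0.05056 L = 0.2094 mol/L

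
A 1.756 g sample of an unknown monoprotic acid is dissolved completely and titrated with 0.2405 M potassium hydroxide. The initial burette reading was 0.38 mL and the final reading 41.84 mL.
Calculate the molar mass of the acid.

176.1 g/mol

n(KOH) = 0.04146 L × 0.2405 mol/L = 9.971 × 10^-3 mol
n(HA) = 9.971 × 10^-3 mol (1:1 ratio)
M = m / n = 1.756 g / 9.971 × 10^-3 mol = 176.1 g/mol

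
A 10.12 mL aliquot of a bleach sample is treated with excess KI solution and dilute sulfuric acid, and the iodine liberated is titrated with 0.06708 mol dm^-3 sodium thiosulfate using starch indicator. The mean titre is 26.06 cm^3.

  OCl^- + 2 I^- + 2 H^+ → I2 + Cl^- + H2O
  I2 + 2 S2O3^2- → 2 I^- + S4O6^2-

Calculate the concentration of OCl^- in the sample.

0.08637 mol/L

n(S2O3^2-) = 0.02606 × 0.06708 = 1.748 × 10^-3 mol
n(I2) = n(S2O3^2-)/2 = 8.741 × 10^-4 mol
n(OCl^-) in the aliquot = 8.741 × 10^-4 mol (1:1 ratio)
[OCl^-] = 8.741 × 10^-4 / 0.01012 = 0.08637 mol/L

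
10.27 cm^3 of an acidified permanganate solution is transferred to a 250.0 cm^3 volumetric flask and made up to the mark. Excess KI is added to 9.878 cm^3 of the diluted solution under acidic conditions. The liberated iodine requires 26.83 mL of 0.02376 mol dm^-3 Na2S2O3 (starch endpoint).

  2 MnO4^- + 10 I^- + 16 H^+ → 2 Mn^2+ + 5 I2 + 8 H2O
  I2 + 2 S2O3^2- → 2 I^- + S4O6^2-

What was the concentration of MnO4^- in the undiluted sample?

0.3142 mol/L

n(S2O3^2-) = 0.02683 × 0.02376 = 6.375 × 10^-4 mol
n(I2) = n(S2O3^2-)/2 = 3.187 × 10^-4 mol
From the 2:5 ratio, n(MnO4^-) in the aliquot = 2/5 × 3.187 × 10^-4 = 1.275 × 10^-4 mol
[MnO4^-]_dilute = 1.275 × 10^-4 / 0.009878 = 0.01291 mol/L
[MnO4^-]_original = 0.01291 × 250.0/10.27 = 0.3142 mol/L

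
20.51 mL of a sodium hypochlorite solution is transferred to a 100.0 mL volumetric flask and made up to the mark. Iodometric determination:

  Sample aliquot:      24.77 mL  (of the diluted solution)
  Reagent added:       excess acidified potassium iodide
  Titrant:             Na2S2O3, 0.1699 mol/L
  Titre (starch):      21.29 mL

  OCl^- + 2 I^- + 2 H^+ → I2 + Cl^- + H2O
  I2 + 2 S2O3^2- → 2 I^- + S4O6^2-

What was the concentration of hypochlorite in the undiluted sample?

n(S2O3^2-) = 0.02129 × 0.1699 = 3.617 × 10^-3 mol
n(I2) = n(S2O3^2-)/2 = 1.809 × 10^-3 mol
n(OCl^-) in the aliquot = 1.809 × 10^-3 mol (1:1 ratio)
[OCl^-]_dilute = 1.809 × 10^-3 / 0.02477 = 0.07302 mol/L
[OCl^-]_original = 0.07302 × 100.0/20.51 = 0.3560 mol/L

0.3560 mol/L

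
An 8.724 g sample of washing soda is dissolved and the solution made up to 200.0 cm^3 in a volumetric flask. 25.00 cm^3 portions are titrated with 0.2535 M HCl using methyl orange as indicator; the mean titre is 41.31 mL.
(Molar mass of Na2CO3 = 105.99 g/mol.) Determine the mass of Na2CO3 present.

Na2CO3 + 2 HCl → 2 NaCl + H2O + CO2
n(HCl) per titration = 0.04131 × 0.2535 = 0.01047 mol
From the 1:2 ratio, n(Na2CO3) in each aliquot = 1/2 × 0.01047 = 5.236 × 10^-3 mol
n(Na2CO3) in the whole flask = 5.236 × 10^-3 × 200.0/25.00 = 0.04189 mol
mass of Na2CO3 = 0.04189 × 105.99 = 4.440 g

4.440 g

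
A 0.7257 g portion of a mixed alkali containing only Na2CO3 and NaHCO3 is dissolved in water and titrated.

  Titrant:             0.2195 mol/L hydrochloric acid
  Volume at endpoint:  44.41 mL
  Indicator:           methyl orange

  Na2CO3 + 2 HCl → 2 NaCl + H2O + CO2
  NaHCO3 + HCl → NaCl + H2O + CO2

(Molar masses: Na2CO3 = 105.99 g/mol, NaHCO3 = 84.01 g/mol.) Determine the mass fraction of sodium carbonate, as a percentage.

21.95 %

n(HCl) = 0.04441 × 0.2195 = 9.748 × 10^-3 mol
Let x = n(Na2CO3), y = n(NaHCO3).
Titrant: 2x + 1y = 9.748 × 10^-3;  mass: 105.99x + 84.01y = 0.7257
Solving, x = 1.503 × 10^-3 mol, y = 6.742 × 10^-3 mol
mass of Na2CO3 = 1.503 × 10^-3 × 105.99 = 0.1593 g
% Na2CO3 = 0.1593 / 0.7257 × 100 = 21.95 %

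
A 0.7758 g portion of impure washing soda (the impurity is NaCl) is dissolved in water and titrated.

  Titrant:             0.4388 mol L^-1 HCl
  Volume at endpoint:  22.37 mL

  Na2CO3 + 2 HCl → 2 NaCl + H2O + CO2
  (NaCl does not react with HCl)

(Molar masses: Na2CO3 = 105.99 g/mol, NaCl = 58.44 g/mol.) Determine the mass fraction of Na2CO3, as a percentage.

67.05 %

n(HCl) = 0.02237 × 0.4388 = 9.816 × 10^-3 mol
Let x = n(Na2CO3), y = n(NaCl).
Titrant: 2x = 9.816 × 10^-3;  mass: 105.99x + 58.44y = 0.7758
Solving, x = 4.908 × 10^-3 mol, y = 4.374 × 10^-3 mol
mass of Na2CO3 = 4.908 × 10^-3 × 105.99 = 0.5202 g
% Na2CO3 = 0.5202 / 0.7758 × 100 = 67.05 %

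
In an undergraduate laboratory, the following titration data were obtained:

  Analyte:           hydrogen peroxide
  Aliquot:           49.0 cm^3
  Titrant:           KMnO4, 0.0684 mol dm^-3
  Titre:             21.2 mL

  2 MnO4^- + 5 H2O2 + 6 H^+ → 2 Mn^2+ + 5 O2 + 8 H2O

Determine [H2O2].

n(KMnO4) = 0.0212 L × 0.0684 mol/L = 1.45 × 10^-3 mol
From the 5:2 mole ratio, n(H2O2) = 5/2 × 1.45 × 10^-3 = 3.63 × 10^-3 mol
[H2O2] = 3.63 × 10^-3 mol / 0.0490 L = 0.0740 mol/L

0.0740 mol/L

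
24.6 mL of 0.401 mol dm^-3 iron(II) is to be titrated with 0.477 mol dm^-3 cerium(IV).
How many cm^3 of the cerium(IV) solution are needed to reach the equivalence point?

20.7 mL

Ce^4+ + Fe^2+ → Ce^3+ + Fe^3+
n(Fe2+) = 0.0246 L × 0.401 mol/L = 9.86 × 10^-3 mol
n(Ce4+) = 9.86 × 10^-3 mol (1:1 stoichiometry)
V(Ce4+) = 9.86 × 10^-3 mol / 0.477 mol/L = 0.0207 L = 20.7 mL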